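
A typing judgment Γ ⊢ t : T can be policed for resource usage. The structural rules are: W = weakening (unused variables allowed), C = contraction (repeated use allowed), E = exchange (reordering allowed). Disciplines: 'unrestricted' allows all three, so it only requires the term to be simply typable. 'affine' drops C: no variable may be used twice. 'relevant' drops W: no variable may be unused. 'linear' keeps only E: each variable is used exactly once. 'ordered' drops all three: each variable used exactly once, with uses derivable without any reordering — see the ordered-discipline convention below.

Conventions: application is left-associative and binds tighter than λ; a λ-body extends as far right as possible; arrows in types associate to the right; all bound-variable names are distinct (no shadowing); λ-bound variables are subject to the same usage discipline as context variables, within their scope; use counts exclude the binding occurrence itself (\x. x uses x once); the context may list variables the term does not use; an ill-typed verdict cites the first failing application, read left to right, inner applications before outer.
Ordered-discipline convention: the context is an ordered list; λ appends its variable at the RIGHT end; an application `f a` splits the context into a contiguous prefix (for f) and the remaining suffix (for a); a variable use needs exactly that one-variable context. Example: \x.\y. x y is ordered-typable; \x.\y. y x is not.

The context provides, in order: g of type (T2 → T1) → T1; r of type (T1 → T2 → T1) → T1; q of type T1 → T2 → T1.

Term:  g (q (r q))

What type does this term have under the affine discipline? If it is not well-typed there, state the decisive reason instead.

not well-typed under affine — needs contraction — q ×2
variable uses: g: 1×, r: 1×, q: 2×
uses in reading order: g, q, r, q
typing: well-typed at T1
summary: ordered ✗ | linear ✗ | affine ✗ | relevant ✓ | unrestricted ✓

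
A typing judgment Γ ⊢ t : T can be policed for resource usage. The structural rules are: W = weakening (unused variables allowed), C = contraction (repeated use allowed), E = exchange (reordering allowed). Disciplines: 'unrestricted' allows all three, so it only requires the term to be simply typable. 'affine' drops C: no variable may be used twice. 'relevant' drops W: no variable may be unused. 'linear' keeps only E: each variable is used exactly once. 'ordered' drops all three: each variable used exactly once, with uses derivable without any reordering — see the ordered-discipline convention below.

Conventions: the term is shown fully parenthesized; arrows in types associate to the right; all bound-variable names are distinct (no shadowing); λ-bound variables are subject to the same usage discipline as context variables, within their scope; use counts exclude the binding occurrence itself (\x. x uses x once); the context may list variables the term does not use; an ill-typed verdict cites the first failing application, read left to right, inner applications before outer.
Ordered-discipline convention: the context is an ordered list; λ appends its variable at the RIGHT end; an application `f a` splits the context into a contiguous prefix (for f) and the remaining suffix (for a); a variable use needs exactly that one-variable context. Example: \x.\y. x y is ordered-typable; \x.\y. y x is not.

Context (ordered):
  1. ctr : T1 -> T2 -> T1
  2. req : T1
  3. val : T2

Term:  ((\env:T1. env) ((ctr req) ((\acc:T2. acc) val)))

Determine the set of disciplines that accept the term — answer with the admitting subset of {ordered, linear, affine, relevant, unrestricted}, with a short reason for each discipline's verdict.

admitted in: ordered, linear, affine, relevant, unrestricted
counts: ctr ×1; req ×1; val ×1; env (λ-bound) ×1; acc (λ-bound) ×1
uses in reading order: env, ctr, req, acc, val
typing: ✓ — T1
ordered ✓ (ctr, req, val, env, acc: once each, no exchange needed)
linear ✓ (exactly-once usage across ctr, req, val, env, acc)
affine ✓ (no duplicate uses among ctr, req, val, env, acc)
relevant ✓ (every one of ctr, req, val, env, acc appears)
unrestricted ✓ (well-typed at T1; no restrictions here)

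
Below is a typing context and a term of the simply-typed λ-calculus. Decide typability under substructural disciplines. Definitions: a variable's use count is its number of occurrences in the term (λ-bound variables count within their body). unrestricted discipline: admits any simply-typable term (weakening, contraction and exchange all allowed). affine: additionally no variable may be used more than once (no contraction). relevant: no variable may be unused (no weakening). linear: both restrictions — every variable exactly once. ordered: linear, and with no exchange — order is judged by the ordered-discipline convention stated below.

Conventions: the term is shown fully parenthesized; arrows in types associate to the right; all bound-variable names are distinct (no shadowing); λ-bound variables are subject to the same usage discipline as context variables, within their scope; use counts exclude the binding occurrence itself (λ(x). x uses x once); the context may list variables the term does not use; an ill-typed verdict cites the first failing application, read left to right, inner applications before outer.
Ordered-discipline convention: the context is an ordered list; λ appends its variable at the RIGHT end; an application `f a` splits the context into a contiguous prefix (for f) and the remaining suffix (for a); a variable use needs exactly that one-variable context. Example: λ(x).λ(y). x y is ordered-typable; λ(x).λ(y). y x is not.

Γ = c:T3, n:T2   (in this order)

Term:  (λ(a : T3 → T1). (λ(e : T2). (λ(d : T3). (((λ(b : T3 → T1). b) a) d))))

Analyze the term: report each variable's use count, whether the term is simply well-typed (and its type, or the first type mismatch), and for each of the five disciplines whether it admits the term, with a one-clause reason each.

use counts: c: 0×, n: 0×, a (λ-bound): 1×, e (λ-bound): 0×, d (λ-bound): 1×, b (λ-bound): 1×
uses in reading order: b, a, d
typing: well-typed at (T3 → T1) → T2 → T3 → T1
ordered ✗ (unused: c, n, e — weakening required)
linear ✗ (unused: c, n, e — weakening required)
affine ✓ (none of c, n, a, e, d, b used more than once)
relevant ✗ (unused: c, n, e — weakening required)
unrestricted ✓ (type-checks ((T3 → T1) → T2 → T3 → T1) and nothing is barred)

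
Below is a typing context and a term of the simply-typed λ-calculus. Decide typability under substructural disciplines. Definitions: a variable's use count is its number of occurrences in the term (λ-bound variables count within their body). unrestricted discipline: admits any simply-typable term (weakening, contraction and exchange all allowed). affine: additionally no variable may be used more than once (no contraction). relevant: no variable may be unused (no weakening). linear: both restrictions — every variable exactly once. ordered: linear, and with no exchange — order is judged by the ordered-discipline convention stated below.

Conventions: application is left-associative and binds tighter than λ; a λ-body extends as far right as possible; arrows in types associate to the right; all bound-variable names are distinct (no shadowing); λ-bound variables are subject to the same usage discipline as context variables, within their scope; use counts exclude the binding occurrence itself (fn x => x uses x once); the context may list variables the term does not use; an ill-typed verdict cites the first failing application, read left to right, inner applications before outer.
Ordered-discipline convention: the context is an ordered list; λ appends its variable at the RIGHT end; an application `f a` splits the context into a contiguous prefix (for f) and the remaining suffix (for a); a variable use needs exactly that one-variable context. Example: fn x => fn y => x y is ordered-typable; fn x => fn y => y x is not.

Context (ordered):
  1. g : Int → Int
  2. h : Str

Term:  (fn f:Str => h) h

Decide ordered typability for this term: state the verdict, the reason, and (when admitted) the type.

no — uses contraction: h ×2; g, f never used (weakening)
variable uses: g=0; h=2; f (bound)=0
left-to-right use order: h, h
typing: the term checks, with type Str
across the five disciplines: ordered ✗ | linear ✗ | affine ✗ | relevant ✗ | unrestricted ✓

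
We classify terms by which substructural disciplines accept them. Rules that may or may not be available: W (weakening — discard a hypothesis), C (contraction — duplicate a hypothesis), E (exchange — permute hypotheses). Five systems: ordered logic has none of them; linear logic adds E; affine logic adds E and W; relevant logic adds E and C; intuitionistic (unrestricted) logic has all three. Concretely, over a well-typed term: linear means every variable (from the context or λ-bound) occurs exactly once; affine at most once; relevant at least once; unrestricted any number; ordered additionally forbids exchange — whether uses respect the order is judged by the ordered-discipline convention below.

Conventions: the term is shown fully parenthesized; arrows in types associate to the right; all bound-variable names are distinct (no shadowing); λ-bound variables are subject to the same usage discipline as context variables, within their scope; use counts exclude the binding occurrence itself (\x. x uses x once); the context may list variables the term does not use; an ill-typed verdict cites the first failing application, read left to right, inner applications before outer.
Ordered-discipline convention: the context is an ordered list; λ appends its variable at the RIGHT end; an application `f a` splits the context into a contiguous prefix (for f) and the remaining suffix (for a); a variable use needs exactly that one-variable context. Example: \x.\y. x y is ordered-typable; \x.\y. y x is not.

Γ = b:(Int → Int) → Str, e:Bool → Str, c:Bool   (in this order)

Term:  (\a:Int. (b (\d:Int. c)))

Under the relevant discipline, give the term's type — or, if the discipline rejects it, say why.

not well-typed under relevant — a type mismatch blocks all five
counts: b: 1×, e: 0×, c: 1×, a (bound): 0×, d (bound): 0×
order of uses: b, c
typing: ill-typed: an application expects Int → Int but receives Int → Bool
per-discipline verdicts: ordered ✗ · linear ✗ · affine ✗ · relevant ✗ · unrestricted ✗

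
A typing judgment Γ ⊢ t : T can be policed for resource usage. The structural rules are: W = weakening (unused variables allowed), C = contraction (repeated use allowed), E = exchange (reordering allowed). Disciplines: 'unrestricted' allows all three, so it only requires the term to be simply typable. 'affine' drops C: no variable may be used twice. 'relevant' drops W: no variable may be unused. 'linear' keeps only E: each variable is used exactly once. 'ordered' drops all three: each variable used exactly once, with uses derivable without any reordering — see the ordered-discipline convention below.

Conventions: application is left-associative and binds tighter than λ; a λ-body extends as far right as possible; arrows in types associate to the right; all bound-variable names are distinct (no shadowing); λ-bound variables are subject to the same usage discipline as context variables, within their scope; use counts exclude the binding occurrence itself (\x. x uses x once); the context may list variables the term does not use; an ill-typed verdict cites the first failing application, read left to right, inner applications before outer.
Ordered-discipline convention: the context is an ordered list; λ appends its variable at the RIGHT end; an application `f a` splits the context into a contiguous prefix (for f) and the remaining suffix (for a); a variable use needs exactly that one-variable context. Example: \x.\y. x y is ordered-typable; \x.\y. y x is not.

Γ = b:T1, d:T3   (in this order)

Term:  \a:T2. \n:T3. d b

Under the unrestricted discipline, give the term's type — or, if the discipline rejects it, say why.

not well-typed under unrestricted — a type mismatch blocks all five
variable uses: b: 1×; d: 1×; a [bound]: 0×; n [bound]: 0×
uses in reading order: d, b
typing: ill-typed: applying a non-function (T3)
all disciplines: ordered ✗, linear ✗, affine ✗, relevant ✗, unrestricted ✗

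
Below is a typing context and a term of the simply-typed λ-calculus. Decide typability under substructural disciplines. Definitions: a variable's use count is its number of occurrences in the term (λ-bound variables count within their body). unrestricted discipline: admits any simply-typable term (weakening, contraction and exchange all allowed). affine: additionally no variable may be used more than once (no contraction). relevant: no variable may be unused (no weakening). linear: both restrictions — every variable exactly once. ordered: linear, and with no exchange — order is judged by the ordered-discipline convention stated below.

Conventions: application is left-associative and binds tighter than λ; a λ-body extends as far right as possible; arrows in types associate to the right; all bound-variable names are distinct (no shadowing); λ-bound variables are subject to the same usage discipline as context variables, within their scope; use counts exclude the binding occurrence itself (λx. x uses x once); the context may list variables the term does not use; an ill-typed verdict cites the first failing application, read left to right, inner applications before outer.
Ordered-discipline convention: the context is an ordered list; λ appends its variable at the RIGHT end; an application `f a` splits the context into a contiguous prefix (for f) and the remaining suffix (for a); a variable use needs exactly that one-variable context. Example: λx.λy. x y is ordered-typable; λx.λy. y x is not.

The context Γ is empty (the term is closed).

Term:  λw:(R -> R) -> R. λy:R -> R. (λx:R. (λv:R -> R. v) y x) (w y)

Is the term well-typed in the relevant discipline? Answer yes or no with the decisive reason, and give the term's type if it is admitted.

yes — at least one use each (w, y, x, v); term : ((R -> R) -> R) -> (R -> R) -> R
use counts: w (λ-bound)=1, y (λ-bound)=2, x (λ-bound)=1, v (λ-bound)=1
order of uses: v, y, x, w, y
typing: well-typed at ((R -> R) -> R) -> (R -> R) -> R
across the five disciplines: ordered ✗ · linear ✗ · affine ✗ · relevant ✓ · unrestricted ✓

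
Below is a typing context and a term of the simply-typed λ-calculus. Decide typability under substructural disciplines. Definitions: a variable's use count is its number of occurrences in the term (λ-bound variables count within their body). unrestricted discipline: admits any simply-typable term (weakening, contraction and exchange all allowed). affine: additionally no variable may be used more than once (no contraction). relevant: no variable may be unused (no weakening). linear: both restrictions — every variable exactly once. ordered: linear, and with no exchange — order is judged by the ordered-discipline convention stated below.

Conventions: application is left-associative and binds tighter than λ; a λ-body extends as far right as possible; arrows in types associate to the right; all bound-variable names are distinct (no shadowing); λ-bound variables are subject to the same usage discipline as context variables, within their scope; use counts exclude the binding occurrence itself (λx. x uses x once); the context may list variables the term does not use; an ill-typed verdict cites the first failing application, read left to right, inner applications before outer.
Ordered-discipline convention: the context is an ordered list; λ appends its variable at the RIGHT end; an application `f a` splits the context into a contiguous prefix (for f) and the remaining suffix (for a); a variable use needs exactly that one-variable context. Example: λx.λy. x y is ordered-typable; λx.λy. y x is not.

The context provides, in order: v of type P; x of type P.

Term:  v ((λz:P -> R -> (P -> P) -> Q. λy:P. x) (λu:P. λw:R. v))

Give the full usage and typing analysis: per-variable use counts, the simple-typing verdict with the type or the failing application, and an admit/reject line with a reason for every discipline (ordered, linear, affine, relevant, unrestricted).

variable uses: v: 2, x: 1, z (λ-bound): 0, y (λ-bound): 0, u (λ-bound): 0, w (λ-bound): 0
use order (left to right): v, x, v
typing: ill-typed: a function awaiting P -> R -> (P -> P) -> Q gets P -> R -> P
ordered: ✗ — a type mismatch blocks all five
linear: ✗ — the type mismatch rejects it
affine: ✗ — not simply typable
relevant: ✗ — fails simple typing
unrestricted: ✗ — a type mismatch blocks all five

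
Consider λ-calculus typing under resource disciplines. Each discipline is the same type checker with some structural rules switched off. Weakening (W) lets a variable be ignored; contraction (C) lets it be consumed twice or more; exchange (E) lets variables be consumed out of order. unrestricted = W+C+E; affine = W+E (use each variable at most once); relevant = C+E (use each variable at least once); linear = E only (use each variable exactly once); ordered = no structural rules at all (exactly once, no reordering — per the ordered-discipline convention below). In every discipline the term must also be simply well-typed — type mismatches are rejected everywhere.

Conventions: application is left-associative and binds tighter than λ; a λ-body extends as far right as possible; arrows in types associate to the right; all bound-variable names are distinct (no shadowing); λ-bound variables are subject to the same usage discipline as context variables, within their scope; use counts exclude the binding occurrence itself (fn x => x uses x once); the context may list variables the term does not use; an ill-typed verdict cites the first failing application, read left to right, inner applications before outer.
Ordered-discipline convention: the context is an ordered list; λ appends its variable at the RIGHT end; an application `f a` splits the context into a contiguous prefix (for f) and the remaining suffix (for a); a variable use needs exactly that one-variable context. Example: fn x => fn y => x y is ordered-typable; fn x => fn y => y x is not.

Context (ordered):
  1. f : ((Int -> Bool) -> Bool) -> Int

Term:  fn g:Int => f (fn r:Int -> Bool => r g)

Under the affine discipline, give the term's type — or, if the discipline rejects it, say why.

term : Int -> Int
counts: f=1, g (bound)=1, r (bound)=1
left-to-right use order: f, r, g
typing: ✓ — Int -> Int
all disciplines: ordered ✗; linear ✓; affine ✓; relevant ✓; unrestricted ✓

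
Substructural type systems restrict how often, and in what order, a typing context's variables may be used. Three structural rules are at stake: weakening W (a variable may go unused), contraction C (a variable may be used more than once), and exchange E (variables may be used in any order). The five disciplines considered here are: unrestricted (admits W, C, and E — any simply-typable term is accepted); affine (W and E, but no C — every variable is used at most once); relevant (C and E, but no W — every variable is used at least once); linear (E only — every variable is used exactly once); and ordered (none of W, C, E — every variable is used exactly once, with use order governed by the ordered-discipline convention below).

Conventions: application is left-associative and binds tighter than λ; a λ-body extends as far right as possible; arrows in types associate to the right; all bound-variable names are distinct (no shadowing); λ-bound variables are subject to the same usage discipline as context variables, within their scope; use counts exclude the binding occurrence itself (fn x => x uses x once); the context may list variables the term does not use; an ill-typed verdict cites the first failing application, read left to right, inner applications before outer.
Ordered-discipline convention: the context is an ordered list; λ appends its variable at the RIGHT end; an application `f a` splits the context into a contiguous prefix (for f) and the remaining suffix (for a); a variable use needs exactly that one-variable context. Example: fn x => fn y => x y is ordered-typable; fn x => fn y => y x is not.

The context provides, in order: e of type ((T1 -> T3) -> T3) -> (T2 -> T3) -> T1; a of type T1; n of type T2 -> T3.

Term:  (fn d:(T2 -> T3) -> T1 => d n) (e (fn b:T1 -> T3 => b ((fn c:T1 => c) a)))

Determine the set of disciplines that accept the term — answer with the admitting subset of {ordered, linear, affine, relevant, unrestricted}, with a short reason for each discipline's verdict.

admitting disciplines: linear, affine, relevant, unrestricted
use counts: e: 1, a: 1, n: 1, d [bound]: 1, b [bound]: 1, c [bound]: 1
uses in reading order: d, n, e, b, c, a
typing: well-typed at T1
ordered: ✗, needs exchange: uses follow d, n, e, b, c, a
linear: ✓, e, a, n, d, b, c: one use apiece
affine: ✓, no duplicate uses among e, a, n, d, b, c
relevant: ✓, at least one use each (e, a, n, d, b, c)
unrestricted: ✓, simply typable at T1; W, C, E all held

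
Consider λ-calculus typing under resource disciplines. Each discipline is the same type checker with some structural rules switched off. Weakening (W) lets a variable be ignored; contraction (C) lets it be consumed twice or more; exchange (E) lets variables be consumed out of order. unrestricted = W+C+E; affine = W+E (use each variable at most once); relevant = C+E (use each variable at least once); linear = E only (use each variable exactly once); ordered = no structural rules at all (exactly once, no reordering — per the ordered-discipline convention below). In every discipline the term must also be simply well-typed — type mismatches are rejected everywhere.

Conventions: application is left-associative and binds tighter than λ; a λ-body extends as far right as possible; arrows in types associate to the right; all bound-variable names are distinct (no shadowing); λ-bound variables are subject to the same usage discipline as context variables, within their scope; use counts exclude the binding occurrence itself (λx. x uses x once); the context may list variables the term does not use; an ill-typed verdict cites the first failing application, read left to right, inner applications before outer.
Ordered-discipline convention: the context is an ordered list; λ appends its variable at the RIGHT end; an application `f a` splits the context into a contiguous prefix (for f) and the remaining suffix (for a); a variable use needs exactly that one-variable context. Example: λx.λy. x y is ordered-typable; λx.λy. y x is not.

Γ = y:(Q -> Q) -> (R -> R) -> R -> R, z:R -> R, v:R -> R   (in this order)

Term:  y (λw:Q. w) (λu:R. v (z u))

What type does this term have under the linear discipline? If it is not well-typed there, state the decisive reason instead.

term : R -> R
usage: y ×1; z ×1; v ×1; w [bound] ×1; u [bound] ×1
order of uses: y, w, v, z, u
typing: the term checks, with type R -> R
all disciplines: ordered ✗, linear ✓, affine ✓, relevant ✓, unrestricted ✓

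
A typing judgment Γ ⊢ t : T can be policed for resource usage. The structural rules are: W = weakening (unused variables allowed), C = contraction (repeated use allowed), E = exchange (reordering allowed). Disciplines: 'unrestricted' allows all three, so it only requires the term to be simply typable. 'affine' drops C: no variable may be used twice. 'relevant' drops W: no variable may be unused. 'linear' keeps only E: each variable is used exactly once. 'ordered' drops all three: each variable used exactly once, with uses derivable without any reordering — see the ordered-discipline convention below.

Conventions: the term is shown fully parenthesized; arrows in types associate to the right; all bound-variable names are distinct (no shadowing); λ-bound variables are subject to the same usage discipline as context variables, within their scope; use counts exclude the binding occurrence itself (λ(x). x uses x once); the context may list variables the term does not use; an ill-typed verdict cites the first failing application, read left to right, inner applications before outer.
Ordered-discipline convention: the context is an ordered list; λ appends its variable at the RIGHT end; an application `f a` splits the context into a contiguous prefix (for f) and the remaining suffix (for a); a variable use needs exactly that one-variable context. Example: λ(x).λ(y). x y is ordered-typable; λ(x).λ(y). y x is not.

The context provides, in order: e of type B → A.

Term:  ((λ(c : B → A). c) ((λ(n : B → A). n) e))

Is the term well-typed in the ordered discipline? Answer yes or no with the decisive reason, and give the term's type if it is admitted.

yes — e, c, n once each; derivable with no W/C/E; term : B → A
counts: e: 1; c [bound]: 1; n [bound]: 1
use order (left to right): c, n, e
typing: the term checks, with type B → A
all disciplines: ordered ✓; linear ✓; affine ✓; relevant ✓; unrestricted ✓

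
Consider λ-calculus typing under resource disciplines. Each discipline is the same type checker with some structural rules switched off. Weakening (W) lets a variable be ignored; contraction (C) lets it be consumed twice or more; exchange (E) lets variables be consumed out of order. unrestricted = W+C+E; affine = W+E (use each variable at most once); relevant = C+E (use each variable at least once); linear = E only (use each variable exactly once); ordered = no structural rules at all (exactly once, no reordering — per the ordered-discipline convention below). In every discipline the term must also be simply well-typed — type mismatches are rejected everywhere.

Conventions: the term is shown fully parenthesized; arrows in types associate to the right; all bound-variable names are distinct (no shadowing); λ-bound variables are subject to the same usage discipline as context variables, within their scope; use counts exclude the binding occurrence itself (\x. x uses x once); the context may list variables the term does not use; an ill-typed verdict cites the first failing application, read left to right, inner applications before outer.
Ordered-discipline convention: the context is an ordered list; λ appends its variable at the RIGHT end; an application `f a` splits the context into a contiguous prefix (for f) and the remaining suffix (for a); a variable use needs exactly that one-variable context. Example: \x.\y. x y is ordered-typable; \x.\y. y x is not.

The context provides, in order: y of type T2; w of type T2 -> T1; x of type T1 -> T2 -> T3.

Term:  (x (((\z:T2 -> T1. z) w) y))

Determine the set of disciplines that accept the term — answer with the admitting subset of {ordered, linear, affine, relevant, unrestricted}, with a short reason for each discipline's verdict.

admitting disciplines: linear, affine, relevant, unrestricted
use counts: y ×1, w ×1, x ×1, z (bound) ×1
order of uses: x, z, w, y
typing: well-typed — term : T2 -> T3
ordered: ✗, use order x, z, w, y needs exchange
linear: ✓, single use per variable (y, w, x, z)
affine: ✓, no duplicate uses among y, w, x, z
relevant: ✓, every one of y, w, x, z appears
unrestricted: ✓, typability at T2 -> T3 is all that's needed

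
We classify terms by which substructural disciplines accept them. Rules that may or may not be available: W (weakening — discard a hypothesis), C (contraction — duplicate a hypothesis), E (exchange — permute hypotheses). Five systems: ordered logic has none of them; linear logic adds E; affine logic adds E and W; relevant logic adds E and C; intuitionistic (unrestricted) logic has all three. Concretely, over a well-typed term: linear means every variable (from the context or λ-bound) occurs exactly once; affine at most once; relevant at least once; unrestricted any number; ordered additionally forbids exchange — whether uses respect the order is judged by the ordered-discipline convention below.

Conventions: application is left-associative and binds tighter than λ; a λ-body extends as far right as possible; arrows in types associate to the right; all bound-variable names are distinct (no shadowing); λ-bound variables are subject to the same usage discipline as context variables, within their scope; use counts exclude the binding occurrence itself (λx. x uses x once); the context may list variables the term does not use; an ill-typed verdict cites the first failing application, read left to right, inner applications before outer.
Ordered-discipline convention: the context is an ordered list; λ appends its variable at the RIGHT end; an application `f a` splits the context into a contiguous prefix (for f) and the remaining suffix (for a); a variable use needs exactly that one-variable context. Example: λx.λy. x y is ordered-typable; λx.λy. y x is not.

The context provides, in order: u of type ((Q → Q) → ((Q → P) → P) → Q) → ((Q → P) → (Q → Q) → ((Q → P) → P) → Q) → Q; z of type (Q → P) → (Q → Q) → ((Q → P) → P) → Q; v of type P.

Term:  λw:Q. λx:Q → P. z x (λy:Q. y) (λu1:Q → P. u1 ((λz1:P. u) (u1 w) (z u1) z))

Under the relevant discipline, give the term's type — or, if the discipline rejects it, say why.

not well-typed under relevant — v, z1 left unused
use counts: u ×1; z ×3; v ×0; w (λ-bound) ×1; x (λ-bound) ×1; y (λ-bound) ×1; u1 (λ-bound) ×3; z1 (λ-bound) ×0
use order (left to right): z, x, y, u1, u, u1, w, z, u1, z
typing: well-typed — term : Q → (Q → P) → Q
per-discipline verdicts: ordered ✗, linear ✗, affine ✗, relevant ✗, unrestricted ✓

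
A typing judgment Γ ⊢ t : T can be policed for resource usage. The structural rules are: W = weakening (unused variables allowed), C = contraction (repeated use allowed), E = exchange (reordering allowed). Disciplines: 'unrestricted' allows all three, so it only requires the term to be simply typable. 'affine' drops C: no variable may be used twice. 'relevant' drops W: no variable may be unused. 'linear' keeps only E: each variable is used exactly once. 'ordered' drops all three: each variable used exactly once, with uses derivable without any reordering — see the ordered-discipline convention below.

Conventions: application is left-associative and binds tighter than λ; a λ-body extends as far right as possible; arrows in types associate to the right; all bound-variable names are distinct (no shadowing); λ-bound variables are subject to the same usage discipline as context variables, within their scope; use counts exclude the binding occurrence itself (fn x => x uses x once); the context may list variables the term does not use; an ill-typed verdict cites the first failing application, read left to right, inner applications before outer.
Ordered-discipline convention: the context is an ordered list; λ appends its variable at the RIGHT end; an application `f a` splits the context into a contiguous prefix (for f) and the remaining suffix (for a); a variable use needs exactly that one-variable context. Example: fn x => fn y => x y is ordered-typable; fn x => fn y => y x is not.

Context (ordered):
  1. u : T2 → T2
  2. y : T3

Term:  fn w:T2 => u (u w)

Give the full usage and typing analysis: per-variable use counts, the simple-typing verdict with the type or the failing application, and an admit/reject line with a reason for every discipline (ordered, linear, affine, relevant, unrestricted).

use counts: u ×2, y ×0, w (bound) ×1
use order (left to right): u, u, w
typing: the term checks, with type T2 → T2
ordered ✗ (uses contraction: u ×2; needs weakening: y unused)
linear ✗ (uses contraction: u ×2; needs weakening: y unused)
affine ✗ (uses contraction: u ×2)
relevant ✗ (needs weakening: y unused)
unrestricted ✓ (simply typable at T2 → T2; W, C, E all held)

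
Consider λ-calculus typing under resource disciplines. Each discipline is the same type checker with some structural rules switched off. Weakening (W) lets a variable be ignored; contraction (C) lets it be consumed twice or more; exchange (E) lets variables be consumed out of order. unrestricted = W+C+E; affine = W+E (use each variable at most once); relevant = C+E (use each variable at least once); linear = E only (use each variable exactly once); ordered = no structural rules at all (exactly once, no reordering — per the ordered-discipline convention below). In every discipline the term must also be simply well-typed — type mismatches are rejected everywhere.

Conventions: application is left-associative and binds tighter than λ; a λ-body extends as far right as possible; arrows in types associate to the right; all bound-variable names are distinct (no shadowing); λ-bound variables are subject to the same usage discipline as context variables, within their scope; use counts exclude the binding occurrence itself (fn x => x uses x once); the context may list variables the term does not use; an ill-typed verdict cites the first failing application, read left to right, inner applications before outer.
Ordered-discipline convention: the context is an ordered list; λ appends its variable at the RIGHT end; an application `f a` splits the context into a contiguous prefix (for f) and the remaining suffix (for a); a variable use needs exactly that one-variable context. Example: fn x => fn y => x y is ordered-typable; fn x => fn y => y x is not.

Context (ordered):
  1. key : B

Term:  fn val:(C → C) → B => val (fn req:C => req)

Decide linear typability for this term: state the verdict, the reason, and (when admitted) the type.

no — unused: key — weakening required
usage: key: 0, val (λ-bound): 1, req (λ-bound): 1
left-to-right use order: val, req
typing: ✓ — ((C → C) → B) → B
all disciplines: ordered ✗; linear ✗; affine ✓; relevant ✗; unrestricted ✓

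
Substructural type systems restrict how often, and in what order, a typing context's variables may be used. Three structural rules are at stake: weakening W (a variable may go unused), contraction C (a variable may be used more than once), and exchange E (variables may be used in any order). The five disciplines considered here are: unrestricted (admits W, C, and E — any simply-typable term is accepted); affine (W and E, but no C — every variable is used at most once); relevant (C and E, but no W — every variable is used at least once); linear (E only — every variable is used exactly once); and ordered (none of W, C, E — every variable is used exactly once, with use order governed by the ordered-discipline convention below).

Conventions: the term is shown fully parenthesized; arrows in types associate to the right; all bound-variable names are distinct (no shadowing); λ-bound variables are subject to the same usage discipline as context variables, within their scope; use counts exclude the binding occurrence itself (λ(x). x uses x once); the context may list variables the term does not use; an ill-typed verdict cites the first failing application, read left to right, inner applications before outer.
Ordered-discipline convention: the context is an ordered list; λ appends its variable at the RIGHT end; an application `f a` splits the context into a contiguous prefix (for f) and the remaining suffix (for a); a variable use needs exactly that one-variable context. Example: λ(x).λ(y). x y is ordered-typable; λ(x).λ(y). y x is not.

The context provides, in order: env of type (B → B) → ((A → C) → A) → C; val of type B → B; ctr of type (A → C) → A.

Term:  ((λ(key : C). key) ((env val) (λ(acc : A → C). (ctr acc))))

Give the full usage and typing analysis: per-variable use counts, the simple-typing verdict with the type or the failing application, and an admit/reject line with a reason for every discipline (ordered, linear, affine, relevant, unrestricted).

counts: env: 1×; val: 1×; ctr: 1×; key (λ-bound): 1×; acc (λ-bound): 1×
uses in reading order: key, env, val, ctr, acc
typing: the term checks, with type C
ordered ✓ (env, val, ctr, key, acc once each; derivable with no W/C/E)
linear ✓ (exactly-once usage across env, val, ctr, key, acc)
affine ✓ (env, val, ctr, key, acc: no repeats, contraction unneeded)
relevant ✓ (env, val, ctr, key, acc: all used, weakening unneeded)
unrestricted ✓ (simply typable at C; W, C, E all held)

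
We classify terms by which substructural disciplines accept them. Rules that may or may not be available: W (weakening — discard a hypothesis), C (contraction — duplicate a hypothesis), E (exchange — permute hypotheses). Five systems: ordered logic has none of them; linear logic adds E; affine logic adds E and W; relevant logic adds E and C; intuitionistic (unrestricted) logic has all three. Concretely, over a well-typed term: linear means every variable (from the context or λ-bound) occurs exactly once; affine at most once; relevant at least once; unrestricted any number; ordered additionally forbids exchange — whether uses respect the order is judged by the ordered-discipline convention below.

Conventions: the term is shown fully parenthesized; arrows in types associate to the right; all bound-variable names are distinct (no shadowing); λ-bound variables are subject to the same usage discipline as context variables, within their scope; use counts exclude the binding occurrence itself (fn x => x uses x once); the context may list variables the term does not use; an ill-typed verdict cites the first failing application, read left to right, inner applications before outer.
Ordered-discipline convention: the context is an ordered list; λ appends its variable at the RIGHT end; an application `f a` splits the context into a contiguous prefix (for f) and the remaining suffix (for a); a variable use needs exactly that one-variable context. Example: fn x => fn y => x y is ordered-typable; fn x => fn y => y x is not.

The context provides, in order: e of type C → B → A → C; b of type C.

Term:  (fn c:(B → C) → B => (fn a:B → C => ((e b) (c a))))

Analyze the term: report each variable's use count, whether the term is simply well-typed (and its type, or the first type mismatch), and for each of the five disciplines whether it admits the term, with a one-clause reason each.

usage: e: 1, b: 1, c (λ-bound): 1, a (λ-bound): 1
uses in reading order: e, b, c, a
typing: well-typed at ((B → C) → B) → (B → C) → A → C
ordered: ✓, one use each (e, b, c, a); ordered split holds
linear: ✓, single use per variable (e, b, c, a)
affine: ✓, none of e, b, c, a used more than once
relevant: ✓, every one of e, b, c, a appears
unrestricted: ✓, type-checks (((B → C) → B) → (B → C) → A → C) and nothing is barred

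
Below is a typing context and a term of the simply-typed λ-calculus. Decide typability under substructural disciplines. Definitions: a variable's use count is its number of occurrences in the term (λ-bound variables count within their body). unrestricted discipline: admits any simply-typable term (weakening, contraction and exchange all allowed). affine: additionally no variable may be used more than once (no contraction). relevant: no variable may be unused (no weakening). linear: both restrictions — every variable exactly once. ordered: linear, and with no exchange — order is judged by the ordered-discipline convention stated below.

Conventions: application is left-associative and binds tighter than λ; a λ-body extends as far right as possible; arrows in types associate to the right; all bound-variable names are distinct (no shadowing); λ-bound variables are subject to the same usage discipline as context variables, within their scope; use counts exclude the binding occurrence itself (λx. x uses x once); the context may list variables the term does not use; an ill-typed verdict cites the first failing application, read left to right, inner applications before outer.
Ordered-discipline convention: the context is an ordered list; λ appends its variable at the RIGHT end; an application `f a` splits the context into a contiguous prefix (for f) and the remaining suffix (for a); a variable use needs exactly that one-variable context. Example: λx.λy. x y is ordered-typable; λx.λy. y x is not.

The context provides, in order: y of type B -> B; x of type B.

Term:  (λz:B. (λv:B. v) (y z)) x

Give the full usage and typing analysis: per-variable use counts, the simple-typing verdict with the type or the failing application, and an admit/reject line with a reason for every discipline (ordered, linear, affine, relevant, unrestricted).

counts: y ×1; x ×1; z (λ-bound) ×1; v (λ-bound) ×1
uses in reading order: v, y, z, x
typing: ✓ — B
ordered: ✓ — y, x, z, v once each; derivable with no W/C/E
linear: ✓ — single use per variable (y, x, z, v)
affine: ✓ — at most one use each (y, x, z, v)
relevant: ✓ — y, x, z, v: all used, weakening unneeded
unrestricted: ✓ — simply typable at B; W, C, E all held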